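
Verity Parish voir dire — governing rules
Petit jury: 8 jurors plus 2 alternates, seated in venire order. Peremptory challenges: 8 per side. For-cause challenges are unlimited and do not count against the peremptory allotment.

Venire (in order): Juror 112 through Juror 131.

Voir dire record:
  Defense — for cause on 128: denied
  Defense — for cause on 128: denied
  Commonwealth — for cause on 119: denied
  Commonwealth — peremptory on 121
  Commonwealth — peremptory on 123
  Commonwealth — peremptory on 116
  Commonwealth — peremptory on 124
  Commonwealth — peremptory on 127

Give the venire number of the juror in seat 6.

118

Removed: #116, #121, #123, #124, #127. (#119, #128 stay — for-cause denied.)
Seating in order: seats 1–8 → #112, #113, #114, #115, #117, #118, #119, #120; alternates → #122, #125.
So seat 6 is #118.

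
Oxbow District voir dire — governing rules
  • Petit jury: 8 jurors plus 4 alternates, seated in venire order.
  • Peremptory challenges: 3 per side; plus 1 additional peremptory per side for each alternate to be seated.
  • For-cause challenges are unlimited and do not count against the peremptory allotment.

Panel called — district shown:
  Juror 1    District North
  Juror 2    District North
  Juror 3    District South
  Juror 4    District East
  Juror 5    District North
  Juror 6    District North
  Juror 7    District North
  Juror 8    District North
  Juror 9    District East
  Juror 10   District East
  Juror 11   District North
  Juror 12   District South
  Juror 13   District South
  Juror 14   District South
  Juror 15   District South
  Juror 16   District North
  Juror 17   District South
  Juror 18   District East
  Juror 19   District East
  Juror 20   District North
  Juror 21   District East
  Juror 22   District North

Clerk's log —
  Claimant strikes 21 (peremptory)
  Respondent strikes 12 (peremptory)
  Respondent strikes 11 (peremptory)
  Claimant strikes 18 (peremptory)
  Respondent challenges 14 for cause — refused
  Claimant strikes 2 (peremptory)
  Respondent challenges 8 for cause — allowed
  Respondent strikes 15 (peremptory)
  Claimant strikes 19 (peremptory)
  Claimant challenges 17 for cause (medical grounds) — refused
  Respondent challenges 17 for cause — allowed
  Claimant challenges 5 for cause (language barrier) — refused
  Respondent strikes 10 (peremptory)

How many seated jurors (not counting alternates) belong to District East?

Removed: #2, #8, #10, #11, #12, #15, #17, #18, #19, #21.
Seated jurors 1–8: #1, #3, #4, #5, #6, #7, #9, #13 (alternates #14, #16, #20, #22 not counted).
Of those, in District East: #4, #9 → 2.

2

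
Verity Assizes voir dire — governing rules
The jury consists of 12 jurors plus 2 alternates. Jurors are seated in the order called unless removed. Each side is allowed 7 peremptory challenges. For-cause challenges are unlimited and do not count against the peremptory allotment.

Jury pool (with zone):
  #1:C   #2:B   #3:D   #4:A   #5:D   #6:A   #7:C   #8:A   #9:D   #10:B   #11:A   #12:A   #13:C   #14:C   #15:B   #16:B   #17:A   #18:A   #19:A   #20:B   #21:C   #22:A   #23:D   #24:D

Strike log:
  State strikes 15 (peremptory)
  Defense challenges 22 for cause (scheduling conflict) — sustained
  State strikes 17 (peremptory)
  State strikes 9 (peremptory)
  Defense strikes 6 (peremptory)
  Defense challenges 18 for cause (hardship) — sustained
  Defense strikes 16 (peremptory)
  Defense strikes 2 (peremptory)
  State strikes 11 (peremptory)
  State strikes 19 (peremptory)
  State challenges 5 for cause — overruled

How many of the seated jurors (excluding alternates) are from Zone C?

Removed: #2, #6, #9, #11, #15, #16, #17, #18, #19, #22.
Seated jurors 1–12: #1, #3, #4, #5, #7, #8, #10, #12, #13, #14, #20, #21 (alternates #23, #24 not counted).
Of those, in Zone C: #1, #7, #13, #14, #21 → 5.

5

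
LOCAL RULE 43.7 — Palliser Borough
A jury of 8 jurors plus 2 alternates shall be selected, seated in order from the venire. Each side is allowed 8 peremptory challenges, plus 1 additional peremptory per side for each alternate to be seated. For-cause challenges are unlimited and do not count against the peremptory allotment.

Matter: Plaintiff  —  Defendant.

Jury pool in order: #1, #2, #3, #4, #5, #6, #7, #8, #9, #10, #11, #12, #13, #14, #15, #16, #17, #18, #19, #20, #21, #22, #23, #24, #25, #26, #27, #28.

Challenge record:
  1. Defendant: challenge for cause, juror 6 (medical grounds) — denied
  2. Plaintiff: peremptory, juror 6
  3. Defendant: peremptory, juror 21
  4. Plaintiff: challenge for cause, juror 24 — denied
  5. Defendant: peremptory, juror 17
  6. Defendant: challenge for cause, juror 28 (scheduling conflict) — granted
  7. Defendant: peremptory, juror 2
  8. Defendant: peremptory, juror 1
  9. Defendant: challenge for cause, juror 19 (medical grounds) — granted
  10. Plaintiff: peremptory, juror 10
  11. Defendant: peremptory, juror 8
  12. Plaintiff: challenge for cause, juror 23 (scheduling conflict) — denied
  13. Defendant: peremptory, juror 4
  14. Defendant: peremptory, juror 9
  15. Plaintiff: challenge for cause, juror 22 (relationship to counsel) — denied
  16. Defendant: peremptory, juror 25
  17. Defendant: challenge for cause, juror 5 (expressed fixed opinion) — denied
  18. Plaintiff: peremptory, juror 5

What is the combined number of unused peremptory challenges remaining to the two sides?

Plaintiff allotment: 8 base + 1 × 2 alternates = 10. Defendant allotment: 8 base + 1 × 2 alternates = 10.
Plaintiff peremptories used: #6, #10, #5 — 3 (for-cause on #24, #23, #22 don't count).
Defendant peremptories used: #21, #17, #2, #1, #8, #4, #9, #25 — 8 (for-cause on #6, #28, #19, #5 don't count).
Remaining: (10 − 3) + (10 − 8) = 9.

9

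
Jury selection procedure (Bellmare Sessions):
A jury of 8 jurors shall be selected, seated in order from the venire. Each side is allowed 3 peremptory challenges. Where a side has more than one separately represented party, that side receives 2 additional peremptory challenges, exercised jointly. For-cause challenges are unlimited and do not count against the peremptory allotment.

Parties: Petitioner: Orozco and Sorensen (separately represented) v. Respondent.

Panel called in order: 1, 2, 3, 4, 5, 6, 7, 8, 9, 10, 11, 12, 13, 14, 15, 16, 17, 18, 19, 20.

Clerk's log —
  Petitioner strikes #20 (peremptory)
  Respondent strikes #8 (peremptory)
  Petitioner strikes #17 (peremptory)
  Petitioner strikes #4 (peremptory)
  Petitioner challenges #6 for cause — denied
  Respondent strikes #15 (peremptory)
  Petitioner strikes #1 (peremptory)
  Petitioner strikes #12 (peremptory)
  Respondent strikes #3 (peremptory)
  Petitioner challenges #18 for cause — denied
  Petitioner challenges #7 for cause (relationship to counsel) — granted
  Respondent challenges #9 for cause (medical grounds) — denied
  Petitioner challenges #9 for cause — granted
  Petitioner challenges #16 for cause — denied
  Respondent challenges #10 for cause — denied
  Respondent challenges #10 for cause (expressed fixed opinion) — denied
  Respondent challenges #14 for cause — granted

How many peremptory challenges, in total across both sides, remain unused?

Petitioner allotment: 3 base + 2 multi-party = 5. Respondent allotment: 3.
Petitioner peremptories used: #20, #17, #4, #1, #12 — 5 (for-cause on #6, #18, #7, #9, #16 don't count).
Respondent peremptories used: #8, #15, #3 — 3 (for-cause on #9, #10, #10, #14 don't count).
Remaining: (5 − 5) + (3 − 3) = 0.

0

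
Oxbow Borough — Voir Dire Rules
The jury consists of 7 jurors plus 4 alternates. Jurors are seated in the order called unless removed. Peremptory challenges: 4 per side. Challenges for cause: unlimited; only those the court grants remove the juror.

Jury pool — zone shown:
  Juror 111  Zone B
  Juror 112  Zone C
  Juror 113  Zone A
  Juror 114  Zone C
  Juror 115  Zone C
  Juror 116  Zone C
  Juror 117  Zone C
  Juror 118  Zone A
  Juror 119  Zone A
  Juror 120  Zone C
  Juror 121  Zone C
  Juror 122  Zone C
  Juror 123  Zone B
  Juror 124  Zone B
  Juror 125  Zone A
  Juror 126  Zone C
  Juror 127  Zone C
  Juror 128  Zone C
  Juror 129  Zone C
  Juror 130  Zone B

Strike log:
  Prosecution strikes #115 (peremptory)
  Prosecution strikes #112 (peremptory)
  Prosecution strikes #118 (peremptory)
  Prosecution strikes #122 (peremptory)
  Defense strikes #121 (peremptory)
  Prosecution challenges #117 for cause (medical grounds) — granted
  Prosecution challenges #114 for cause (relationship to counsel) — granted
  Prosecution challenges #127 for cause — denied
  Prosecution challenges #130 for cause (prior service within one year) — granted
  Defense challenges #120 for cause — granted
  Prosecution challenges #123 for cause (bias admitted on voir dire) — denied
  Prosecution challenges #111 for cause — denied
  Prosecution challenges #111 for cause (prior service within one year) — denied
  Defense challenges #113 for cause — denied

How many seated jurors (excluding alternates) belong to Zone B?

Removed: #112, #114, #115, #117, #118, #120, #121, #122, #130.
Seated jurors 1–7: #111, #113, #116, #119, #123, #124, #125 (alternates #126, #127, #128, #129 not counted).
Of those, in Zone B: #111, #123, #124 → 3.

3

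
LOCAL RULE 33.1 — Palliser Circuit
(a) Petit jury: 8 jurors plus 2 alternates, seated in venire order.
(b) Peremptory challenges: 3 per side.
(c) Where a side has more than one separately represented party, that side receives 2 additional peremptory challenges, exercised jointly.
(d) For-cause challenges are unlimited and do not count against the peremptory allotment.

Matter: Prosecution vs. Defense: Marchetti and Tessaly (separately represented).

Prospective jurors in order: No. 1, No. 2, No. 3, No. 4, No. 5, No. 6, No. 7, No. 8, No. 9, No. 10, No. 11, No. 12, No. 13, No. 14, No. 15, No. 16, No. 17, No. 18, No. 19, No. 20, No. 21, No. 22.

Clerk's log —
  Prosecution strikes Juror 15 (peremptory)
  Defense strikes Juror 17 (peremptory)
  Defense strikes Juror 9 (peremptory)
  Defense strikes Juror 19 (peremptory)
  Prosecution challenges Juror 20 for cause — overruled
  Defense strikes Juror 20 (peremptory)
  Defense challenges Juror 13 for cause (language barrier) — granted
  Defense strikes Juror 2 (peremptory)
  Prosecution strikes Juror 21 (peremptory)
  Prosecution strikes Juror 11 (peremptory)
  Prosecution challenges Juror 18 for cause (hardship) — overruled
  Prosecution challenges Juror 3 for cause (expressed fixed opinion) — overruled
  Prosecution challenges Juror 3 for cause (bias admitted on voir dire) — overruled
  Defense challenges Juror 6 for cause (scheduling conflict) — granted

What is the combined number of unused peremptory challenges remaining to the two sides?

Prosecution allotment: 3. Defense allotment: 3 base + 2 multi-party = 5.
Prosecution peremptories used: #15, #21, #11 — 3 (for-cause on #20, #18, #3, #3 don't count).
Defense peremptories used: #17, #9, #19, #20, #2 — 5 (for-cause on #13, #6 don't count).
Remaining: (3 − 3) + (5 − 5) = 0.

0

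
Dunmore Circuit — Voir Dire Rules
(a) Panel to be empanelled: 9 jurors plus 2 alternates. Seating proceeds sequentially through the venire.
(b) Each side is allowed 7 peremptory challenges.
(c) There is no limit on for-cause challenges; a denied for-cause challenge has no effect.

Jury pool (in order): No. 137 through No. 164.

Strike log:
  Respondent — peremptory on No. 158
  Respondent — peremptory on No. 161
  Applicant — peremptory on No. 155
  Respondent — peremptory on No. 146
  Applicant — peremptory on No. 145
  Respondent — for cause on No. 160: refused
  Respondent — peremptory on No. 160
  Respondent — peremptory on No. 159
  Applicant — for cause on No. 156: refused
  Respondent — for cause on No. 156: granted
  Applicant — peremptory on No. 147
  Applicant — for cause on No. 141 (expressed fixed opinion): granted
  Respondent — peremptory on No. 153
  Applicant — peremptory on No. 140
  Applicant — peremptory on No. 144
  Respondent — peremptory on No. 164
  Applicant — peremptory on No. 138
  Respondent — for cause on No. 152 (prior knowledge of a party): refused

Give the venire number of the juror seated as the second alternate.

157

Removed: #138, #140, #141, #144, #145, #146, #147, #153, #155, #156, #158, #159, #160, #161, #164. (#152 stays — for-cause denied.)
Seating in order: seats 1–9 → #137, #139, #142, #143, #148, #149, #150, #151, #152; alternates → #154, #157.
So alternate 2 is #157.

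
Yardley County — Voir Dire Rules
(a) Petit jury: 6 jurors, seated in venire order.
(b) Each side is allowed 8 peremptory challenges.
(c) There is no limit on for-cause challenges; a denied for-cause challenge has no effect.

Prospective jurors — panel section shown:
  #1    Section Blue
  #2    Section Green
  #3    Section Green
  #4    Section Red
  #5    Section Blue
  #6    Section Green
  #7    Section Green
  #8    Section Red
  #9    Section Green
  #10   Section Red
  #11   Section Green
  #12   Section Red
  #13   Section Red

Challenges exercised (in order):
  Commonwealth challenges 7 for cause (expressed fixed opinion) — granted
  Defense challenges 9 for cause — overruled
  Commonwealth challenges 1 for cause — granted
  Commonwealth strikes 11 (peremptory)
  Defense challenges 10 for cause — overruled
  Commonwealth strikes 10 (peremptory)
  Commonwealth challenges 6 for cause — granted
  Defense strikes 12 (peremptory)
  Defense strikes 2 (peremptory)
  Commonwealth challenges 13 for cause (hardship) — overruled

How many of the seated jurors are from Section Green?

2

Removed: #1, #2, #6, #7, #10, #11, #12.
Seated jurors 1–6: #3, #4, #5, #8, #9, #13.
Of those, in Section Green: #3, #9 → 2.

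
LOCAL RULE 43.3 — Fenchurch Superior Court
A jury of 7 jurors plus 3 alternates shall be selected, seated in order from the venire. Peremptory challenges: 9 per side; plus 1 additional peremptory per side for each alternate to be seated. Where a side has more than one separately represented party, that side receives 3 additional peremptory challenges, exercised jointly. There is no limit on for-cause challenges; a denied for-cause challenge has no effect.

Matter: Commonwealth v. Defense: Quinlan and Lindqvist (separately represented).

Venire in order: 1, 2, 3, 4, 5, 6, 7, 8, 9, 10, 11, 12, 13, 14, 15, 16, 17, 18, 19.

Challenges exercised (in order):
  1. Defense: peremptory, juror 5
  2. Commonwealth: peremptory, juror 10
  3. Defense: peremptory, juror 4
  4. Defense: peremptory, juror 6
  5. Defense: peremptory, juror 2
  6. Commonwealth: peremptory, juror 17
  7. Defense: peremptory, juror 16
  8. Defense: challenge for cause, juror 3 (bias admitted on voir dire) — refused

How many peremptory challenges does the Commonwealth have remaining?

10

Commonwealth allotment: 9 base + 1 × 3 alternates = 12.
Commonwealth peremptories used: #10, #17 — 2.
Remaining: 12 − 2 = 10.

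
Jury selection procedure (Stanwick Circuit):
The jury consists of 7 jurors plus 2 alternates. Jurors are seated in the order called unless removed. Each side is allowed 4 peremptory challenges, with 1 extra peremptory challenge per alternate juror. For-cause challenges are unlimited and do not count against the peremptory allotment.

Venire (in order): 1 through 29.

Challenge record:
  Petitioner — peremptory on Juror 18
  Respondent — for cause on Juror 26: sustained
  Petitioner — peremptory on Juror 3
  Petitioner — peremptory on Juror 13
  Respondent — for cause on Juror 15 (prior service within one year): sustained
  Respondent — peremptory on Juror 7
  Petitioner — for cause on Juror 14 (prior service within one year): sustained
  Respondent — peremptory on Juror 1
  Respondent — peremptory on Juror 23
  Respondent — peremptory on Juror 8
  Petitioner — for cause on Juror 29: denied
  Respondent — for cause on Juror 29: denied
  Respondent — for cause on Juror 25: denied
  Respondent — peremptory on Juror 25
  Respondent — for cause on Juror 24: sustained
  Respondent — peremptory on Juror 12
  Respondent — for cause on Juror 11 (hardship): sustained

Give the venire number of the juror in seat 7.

Removed: #1, #3, #7, #8, #11, #12, #13, #14, #15, #18, #23, #24, #25, #26. (#29 stays — for-cause denied.)
Seating in order: seats 1–7 → #2, #4, #5, #6, #9, #10, #16; alternates → #17, #19.
So seat 7 is #16.

16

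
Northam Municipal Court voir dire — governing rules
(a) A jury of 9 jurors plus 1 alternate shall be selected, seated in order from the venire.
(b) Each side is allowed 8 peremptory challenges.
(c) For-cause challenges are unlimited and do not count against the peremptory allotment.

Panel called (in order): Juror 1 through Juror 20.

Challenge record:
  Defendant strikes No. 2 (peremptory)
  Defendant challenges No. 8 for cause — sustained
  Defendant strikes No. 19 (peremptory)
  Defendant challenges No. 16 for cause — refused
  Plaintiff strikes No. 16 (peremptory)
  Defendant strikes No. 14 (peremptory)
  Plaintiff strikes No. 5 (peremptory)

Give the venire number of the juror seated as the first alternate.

13

Removed: #2, #5, #8, #14, #16, #19.
Seating in order: seats 1–9 → #1, #3, #4, #6, #7, #9, #10, #11, #12; alternates → #13.
So alternate 1 is #13.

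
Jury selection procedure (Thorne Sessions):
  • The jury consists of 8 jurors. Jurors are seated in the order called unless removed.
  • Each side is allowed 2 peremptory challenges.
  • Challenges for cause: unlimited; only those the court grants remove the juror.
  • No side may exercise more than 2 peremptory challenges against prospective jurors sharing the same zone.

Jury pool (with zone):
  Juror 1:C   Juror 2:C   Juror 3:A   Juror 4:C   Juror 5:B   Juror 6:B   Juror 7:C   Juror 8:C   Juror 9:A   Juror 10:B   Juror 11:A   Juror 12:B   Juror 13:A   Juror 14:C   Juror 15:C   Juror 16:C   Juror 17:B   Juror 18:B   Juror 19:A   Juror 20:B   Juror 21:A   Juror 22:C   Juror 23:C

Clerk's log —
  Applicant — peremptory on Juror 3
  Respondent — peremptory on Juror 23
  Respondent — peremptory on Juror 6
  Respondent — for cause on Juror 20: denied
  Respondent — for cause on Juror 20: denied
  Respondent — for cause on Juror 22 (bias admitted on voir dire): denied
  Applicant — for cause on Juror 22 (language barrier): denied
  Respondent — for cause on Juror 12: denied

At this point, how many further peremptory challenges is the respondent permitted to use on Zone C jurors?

0

Respondent peremptories so far: #23, #6 — 2 of 2 used, 0 left overall.
Against Zone C: #23 — 1 used; per-zone cap 2 leaves 1.
Binding limit: min(0, 1) = 0.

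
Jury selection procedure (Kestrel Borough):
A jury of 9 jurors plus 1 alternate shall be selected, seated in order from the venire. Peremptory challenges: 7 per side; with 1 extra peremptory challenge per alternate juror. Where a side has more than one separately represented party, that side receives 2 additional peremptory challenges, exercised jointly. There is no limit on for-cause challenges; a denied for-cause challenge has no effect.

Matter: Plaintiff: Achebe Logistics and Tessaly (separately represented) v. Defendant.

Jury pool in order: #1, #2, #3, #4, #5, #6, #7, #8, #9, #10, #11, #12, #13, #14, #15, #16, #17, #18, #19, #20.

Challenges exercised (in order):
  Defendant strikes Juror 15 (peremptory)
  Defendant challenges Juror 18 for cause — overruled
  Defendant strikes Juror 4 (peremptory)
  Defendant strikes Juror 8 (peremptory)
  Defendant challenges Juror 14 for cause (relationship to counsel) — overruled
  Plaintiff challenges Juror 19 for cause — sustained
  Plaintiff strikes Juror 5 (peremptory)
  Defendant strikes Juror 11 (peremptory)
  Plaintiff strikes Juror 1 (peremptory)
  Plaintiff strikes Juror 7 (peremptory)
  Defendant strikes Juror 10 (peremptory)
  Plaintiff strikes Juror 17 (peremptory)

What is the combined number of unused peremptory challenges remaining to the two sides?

9

Plaintiff allotment: 7 base + 1 × 1 alternate + 2 multi-party = 10. Defendant allotment: 7 base + 1 × 1 alternate = 8.
Plaintiff peremptories used: #5, #1, #7, #17 — 4 (the for-cause on #19 doesn't count).
Defendant peremptories used: #15, #4, #8, #11, #10 — 5 (for-cause on #18, #14 don't count).
Remaining: (10 − 4) + (8 − 5) = 9.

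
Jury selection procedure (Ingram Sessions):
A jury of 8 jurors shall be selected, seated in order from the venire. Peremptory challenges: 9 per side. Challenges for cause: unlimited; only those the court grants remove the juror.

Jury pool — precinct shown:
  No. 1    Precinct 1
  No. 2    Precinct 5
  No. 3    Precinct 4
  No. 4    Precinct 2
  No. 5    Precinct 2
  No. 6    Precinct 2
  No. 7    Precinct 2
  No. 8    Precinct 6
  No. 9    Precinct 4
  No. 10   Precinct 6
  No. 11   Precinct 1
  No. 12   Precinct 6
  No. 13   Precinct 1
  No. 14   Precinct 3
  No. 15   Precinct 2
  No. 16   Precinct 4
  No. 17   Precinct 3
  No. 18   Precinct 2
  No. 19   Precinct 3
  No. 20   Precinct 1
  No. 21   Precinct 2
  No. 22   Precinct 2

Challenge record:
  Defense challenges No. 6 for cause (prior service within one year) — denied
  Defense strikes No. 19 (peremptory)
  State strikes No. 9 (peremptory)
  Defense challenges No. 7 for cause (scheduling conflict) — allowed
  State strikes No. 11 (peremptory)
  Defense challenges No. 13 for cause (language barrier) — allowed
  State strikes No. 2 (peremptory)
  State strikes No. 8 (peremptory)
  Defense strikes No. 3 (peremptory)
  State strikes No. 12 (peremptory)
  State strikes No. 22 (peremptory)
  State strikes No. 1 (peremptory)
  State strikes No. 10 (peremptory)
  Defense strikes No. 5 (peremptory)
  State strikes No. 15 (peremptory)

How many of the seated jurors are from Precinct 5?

Removed: #1, #2, #3, #5, #7, #8, #9, #10, #11, #12, #13, #15, #19, #22.
Seated jurors 1–8: #4, #6, #14, #16, #17, #18, #20, #21.
None of those are in Precinct 5 → 0.

0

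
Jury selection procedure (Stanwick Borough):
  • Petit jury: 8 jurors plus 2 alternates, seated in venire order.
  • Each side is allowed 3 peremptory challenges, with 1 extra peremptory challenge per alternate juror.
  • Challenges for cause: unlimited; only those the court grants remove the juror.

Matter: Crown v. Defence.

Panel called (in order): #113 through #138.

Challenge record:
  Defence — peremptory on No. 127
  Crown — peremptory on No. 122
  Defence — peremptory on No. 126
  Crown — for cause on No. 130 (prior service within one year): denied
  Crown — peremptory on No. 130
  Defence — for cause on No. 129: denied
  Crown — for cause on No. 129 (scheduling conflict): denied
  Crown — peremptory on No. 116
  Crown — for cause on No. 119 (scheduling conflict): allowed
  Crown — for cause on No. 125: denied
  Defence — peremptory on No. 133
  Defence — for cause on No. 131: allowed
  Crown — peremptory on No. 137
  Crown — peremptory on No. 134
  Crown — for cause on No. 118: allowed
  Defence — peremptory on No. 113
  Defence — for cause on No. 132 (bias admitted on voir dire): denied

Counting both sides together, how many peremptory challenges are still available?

Crown allotment: 3 base + 1 × 2 alternates = 5. Defence allotment: 3 base + 1 × 2 alternates = 5.
Crown peremptories used: #122, #130, #116, #137, #134 — 5 (for-cause on #130, #129, #119, #125, #118 don't count).
Defence peremptories used: #127, #126, #133, #113 — 4 (for-cause on #129, #131, #132 don't count).
Remaining: (5 − 5) + (5 − 4) = 1.

1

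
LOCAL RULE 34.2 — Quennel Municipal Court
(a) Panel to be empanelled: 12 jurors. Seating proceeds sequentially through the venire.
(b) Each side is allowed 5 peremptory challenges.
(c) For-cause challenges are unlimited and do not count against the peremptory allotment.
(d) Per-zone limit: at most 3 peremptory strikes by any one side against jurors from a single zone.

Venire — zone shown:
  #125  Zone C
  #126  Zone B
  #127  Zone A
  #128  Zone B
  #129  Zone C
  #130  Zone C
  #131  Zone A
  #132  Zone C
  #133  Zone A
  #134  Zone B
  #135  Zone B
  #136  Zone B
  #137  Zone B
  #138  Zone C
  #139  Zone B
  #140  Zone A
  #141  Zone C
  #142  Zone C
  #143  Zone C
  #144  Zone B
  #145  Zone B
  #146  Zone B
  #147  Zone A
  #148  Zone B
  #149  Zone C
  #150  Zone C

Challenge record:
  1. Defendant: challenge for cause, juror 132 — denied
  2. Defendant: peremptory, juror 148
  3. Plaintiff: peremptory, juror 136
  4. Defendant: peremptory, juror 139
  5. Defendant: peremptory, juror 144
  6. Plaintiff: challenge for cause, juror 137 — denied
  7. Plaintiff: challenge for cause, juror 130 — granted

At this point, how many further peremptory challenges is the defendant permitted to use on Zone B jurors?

0

Defendant peremptories so far: #148, #139, #144 — 3 of 5 used, 2 left overall.
Against Zone B: #148, #139, #144 — 3 used; per-zone cap 3 leaves 0.
Binding limit: min(2, 0) = 0.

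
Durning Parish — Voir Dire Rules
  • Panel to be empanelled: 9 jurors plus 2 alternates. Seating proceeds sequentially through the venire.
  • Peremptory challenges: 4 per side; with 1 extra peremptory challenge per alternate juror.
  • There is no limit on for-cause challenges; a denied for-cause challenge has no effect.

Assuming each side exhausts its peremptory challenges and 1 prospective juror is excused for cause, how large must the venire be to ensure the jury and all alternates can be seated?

Seats to fill: 9 + 2 alternates = 11.
Peremptories: 4 + 1×2 = 6 per side × 2 sides = 12.
For-cause removals: 1.
Minimum venire: 11 + 12 + 1 = 24.

24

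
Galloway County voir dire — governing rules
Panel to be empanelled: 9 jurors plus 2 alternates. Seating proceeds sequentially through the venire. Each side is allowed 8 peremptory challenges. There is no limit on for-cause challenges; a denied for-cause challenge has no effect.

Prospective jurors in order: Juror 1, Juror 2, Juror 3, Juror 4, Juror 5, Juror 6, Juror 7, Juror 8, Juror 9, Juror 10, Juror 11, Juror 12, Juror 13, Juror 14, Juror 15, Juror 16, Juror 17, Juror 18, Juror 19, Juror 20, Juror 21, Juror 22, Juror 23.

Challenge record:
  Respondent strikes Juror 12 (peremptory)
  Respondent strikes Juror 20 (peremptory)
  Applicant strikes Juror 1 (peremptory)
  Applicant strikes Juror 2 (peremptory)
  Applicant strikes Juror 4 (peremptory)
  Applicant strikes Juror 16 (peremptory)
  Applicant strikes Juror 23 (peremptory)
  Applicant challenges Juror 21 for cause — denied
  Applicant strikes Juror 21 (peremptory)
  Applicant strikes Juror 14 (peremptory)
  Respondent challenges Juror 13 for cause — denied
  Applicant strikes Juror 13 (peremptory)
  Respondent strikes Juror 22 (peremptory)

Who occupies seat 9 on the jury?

15

Removed: #1, #2, #4, #12, #13, #14, #16, #20, #21, #22, #23.
Filling seats in venire order through position 9: #3, #5, #6, #7, #8, #9, #10, #11, #15.
So seat 9 is #15.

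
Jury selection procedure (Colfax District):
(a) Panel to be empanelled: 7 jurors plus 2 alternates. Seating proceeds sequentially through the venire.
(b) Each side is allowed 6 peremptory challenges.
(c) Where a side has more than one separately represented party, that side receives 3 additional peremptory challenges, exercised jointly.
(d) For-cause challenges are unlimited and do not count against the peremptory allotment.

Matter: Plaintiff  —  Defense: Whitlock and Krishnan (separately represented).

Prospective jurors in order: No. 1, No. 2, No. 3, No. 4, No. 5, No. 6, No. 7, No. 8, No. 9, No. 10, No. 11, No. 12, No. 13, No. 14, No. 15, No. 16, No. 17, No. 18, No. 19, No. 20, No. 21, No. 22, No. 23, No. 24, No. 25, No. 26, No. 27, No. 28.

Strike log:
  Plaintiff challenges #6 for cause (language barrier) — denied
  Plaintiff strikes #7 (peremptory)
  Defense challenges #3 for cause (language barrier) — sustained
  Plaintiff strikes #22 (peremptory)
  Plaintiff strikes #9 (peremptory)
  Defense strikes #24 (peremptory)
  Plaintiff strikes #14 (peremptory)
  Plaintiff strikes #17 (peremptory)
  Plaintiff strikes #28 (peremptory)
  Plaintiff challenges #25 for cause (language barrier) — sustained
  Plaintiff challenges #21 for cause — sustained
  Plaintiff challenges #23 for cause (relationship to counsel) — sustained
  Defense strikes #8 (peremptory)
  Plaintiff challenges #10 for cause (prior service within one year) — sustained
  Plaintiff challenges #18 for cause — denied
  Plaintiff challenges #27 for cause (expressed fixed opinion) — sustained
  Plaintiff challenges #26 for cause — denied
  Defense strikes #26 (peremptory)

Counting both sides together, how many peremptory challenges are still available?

Plaintiff allotment: 6. Defense allotment: 6 base + 3 multi-party = 9.
Plaintiff peremptories used: #7, #22, #9, #14, #17, #28 — 6 (for-cause on #6, #25, #21, #23, #10, #18, #27, #26 don't count).
Defense peremptories used: #24, #8, #26 — 3 (the for-cause on #3 doesn't count).
Remaining: (6 − 6) + (9 − 3) = 6.

6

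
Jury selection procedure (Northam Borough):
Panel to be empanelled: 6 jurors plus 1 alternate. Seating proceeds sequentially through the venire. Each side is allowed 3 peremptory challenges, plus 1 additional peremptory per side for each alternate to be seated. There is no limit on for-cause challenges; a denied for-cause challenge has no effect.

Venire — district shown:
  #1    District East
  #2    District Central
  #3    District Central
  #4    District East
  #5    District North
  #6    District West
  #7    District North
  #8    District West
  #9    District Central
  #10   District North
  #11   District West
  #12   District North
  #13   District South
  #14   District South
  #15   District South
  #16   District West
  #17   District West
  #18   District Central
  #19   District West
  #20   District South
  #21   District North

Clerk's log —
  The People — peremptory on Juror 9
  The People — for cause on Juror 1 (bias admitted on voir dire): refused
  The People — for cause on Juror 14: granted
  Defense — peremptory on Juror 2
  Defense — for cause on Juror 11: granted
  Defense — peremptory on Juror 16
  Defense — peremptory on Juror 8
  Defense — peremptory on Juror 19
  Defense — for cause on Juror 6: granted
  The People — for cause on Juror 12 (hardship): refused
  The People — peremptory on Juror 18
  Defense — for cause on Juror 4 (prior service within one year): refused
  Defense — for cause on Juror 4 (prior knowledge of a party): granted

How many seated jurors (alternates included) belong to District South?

Removed: #2, #4, #6, #8, #9, #11, #14, #16, #18, #19.
Seated (7 incl. alternates): #1, #3, #5, #7, #10, #12, #13.
Of those, in District South: #13 → 1.

1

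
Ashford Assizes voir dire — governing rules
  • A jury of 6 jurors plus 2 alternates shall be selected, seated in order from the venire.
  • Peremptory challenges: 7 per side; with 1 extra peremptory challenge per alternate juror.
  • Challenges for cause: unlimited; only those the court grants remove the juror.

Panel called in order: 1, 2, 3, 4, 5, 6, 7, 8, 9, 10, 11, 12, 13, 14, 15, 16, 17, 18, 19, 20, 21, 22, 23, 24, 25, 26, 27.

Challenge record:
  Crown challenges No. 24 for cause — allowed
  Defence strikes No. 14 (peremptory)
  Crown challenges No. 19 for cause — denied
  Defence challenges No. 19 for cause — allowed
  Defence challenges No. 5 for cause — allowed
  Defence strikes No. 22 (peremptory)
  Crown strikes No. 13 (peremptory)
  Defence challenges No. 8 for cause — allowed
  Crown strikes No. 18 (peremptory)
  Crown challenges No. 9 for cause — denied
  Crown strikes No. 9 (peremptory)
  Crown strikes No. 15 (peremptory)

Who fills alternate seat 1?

Removed: #5, #8, #9, #13, #14, #15, #18, #19, #22, #24.
Seating in order: seats 1–6 → #1, #2, #3, #4, #6, #7; alternates → #10, #11.
So alternate 1 is #10.

10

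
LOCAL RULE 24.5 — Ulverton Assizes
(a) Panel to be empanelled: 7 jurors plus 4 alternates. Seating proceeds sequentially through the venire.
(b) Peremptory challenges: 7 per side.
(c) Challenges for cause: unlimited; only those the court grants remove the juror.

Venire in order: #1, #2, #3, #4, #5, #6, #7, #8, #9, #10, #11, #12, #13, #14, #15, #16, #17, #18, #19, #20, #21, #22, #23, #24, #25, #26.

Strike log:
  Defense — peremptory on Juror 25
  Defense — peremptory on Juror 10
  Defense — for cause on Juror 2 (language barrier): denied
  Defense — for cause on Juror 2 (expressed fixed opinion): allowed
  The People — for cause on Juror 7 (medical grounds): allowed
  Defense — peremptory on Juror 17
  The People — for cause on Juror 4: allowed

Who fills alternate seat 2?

13

Removed: #2, #4, #7, #10, #17, #25.
Filling seats in venire order through position 9: #1, #3, #5, #6, #8, #9, #11, #12, #13.
So alternate 2 is #13.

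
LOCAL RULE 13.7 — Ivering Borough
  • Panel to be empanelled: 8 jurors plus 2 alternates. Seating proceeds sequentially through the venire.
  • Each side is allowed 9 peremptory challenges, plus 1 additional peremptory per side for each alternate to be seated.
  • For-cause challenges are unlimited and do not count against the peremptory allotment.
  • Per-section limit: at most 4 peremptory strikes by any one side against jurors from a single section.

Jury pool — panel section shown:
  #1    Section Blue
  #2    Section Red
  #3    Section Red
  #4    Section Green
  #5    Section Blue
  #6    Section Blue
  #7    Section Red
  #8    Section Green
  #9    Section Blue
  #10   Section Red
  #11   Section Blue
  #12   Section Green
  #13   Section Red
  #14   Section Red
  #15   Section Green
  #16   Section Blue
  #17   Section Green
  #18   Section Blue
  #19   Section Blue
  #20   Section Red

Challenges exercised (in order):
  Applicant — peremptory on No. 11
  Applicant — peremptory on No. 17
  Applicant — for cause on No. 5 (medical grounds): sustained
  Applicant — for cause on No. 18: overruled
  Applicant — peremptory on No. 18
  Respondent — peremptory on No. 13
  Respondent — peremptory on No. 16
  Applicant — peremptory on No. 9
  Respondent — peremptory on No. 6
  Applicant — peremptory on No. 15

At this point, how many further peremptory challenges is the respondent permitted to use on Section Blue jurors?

Respondent peremptories so far: #13, #16, #6 — 3 of 11 used, 8 left overall.
Against Section Blue: #16, #6 — 2 used; per-section cap 4 leaves 2.
Binding limit: min(8, 2) = 2.

2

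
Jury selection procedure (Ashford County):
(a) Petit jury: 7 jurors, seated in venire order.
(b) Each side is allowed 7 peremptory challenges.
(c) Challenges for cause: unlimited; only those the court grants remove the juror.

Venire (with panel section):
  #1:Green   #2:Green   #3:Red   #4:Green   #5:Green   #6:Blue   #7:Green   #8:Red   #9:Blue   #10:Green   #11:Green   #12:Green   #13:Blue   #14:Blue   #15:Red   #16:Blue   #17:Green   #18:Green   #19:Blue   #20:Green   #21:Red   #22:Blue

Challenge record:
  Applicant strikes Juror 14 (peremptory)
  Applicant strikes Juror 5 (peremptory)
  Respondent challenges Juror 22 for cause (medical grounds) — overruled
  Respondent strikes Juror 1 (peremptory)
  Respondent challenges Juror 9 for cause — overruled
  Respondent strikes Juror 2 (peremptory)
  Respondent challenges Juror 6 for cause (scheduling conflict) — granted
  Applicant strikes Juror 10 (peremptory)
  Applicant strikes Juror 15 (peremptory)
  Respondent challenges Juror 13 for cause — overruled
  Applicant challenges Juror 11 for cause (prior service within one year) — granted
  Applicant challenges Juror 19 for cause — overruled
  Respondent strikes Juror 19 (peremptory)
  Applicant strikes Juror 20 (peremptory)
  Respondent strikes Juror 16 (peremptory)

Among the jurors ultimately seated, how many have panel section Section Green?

3

Removed: #1, #2, #5, #6, #10, #11, #14, #15, #16, #19, #20.
Seated jurors 1–7: #3, #4, #7, #8, #9, #12, #13.
Of those, in Section Green: #4, #7, #12 → 3.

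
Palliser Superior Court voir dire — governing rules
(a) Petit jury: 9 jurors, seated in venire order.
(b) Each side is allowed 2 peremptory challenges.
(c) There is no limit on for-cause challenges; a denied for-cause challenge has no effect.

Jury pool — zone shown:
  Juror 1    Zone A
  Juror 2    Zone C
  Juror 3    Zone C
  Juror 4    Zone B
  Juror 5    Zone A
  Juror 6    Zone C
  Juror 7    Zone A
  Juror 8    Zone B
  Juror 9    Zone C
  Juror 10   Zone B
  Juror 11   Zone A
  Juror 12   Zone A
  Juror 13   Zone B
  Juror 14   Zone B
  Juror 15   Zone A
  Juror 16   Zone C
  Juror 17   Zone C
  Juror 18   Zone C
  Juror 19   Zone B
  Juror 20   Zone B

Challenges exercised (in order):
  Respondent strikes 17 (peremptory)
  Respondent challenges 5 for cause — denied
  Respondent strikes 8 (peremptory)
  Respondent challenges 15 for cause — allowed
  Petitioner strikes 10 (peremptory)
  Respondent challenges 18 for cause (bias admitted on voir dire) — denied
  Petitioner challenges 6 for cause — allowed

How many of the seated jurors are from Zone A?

5

Removed: #6, #8, #10, #15, #17.
Seated jurors 1–9: #1, #2, #3, #4, #5, #7, #9, #11, #12.
Of those, in Zone A: #1, #5, #7, #11, #12 → 5.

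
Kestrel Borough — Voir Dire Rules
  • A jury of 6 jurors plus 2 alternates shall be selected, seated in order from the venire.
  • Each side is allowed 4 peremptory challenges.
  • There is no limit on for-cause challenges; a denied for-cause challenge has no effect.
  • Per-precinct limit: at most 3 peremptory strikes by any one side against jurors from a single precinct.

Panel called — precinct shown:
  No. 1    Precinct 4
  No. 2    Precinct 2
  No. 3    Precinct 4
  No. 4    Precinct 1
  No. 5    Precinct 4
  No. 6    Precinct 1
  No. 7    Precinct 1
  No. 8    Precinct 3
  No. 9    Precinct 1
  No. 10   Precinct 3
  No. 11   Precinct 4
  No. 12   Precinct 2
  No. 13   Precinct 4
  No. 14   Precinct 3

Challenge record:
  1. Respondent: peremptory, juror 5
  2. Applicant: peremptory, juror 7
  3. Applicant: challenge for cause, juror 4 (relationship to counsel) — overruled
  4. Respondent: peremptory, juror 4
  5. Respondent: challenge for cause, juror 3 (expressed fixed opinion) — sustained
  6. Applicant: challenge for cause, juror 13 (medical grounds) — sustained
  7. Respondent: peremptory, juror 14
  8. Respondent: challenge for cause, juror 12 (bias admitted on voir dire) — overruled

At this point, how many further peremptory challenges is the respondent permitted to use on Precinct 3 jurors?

Respondent peremptories so far: #5, #4, #14 — 3 of 4 used, 1 left overall.
Against Precinct 3: #14 — 1 used; per-precinct cap 3 leaves 2.
Binding limit: min(1, 2) = 1.

1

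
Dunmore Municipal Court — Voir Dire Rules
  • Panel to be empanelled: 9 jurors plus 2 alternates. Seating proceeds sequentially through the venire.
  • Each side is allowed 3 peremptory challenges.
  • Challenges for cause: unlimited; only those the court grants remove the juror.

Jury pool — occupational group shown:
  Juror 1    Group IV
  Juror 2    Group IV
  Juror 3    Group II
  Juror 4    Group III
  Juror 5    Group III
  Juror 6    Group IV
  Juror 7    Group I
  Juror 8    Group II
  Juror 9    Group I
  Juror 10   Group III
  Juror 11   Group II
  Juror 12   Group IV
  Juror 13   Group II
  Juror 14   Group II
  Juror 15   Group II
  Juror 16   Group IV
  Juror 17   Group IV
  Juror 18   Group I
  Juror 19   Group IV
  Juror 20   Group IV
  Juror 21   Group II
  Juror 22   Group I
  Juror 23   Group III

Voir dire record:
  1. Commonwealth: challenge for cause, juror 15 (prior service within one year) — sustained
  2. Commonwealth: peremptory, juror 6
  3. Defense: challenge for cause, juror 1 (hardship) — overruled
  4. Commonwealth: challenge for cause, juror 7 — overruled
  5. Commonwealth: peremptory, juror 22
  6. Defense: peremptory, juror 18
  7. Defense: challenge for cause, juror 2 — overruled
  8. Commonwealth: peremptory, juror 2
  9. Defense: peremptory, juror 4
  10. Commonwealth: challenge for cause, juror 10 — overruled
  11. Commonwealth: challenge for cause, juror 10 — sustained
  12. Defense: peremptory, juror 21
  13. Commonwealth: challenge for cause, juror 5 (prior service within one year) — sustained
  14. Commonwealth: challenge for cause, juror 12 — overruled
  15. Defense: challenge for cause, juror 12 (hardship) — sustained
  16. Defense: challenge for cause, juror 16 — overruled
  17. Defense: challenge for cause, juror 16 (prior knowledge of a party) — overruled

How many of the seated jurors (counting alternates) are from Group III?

0

Removed: #2, #4, #5, #6, #10, #12, #15, #18, #21, #22.
Seated (11 incl. alternates): #1, #3, #7, #8, #9, #11, #13, #14, #16, #17, #19.
None of those are in Group III → 0.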